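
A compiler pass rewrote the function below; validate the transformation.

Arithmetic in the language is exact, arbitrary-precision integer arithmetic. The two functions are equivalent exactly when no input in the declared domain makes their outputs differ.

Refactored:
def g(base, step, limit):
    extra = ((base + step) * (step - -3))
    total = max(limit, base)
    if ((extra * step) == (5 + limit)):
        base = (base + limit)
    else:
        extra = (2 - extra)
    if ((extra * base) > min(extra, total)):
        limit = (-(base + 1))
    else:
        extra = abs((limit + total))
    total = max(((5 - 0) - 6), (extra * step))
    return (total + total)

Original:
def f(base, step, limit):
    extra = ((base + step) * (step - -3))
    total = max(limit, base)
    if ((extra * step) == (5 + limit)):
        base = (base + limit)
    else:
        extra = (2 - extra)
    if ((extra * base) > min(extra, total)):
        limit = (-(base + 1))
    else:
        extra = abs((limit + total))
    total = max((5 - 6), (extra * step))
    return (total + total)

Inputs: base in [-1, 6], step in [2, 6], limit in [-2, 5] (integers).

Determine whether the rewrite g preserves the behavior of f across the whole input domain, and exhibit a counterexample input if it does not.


The two versions differ — the changes include constant usage differs, and arithmetic usage differs.
Spot check at base=0, step=3, limit=-2 — f: extra becomes 18; next total becomes 0; next ((extra * step) == (5 + limit)) evaluates to false; next extra becomes -16; next ((extra * base) > min(extra, total)) evaluates to true; next limit becomes -1; next total becomes -1; next final value -2. g: extra becomes 18; next total becomes 0; next ((extra * step) == (5 + limit)) evaluates to false; next extra becomes -16; next ((extra * base) > min(extra, total)) evaluates to true; next limit becomes -1; next total becomes -1; next final value -2. Both give -2.
Checked all 320 inputs in the declared domain: the outputs agree on every one.
verdict: equivalent


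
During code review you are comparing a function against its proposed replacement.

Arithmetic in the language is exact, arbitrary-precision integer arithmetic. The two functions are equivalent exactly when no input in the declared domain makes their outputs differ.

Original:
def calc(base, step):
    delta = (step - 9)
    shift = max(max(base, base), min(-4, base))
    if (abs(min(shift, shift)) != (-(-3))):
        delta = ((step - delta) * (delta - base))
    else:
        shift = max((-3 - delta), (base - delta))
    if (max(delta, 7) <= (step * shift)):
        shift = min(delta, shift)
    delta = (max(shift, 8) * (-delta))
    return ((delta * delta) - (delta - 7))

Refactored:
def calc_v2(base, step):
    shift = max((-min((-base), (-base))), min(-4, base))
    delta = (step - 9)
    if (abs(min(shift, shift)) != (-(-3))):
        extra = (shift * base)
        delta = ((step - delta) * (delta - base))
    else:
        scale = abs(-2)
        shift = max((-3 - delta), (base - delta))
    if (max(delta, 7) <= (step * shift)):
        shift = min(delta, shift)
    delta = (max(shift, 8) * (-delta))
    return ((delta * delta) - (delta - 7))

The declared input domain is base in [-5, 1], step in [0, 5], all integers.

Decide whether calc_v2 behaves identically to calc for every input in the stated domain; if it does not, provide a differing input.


Comparing the listings, the differences include: statement counts differ, arithmetic usage differs, constant usage differs, min/max/abs usage differs, local variable names differ.
One worked example (base=-1, step=3) — calc: delta := -6 | shift := -1 | (abs(min(shift, shift)) != (-(-3))): true | delta := -45 | (max(delta, 7) <= (step * shift)): false | delta := 360 | result 129247; calc_v2: shift := -1 | delta := -6 | (abs(min(shift, shift)) != (-(-3))): true | extra := 1 | delta := -45 | (max(delta, 7) <= (step * shift)): false | delta := 360 | result 129247; agreement on 129247.
Across all 42 domain points the two functions coincide.
verdict: equivalent


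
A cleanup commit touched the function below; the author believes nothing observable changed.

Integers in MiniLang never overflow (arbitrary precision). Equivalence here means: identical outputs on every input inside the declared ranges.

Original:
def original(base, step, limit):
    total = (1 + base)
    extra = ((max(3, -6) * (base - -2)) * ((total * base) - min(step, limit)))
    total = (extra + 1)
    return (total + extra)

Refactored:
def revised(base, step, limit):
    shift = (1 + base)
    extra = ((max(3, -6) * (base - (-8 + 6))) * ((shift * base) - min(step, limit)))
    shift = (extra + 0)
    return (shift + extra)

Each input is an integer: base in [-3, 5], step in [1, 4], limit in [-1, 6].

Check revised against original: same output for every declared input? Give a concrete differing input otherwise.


Try base=-3, step=1, limit=-1.
original: total=-2, then extra=-21, then total=-20, then returns -41
revised: shift=-2, then extra=-21, then shift=-21, then returns -42
-41 against -42: the behavior changed.
verdict: not equivalent; witness: base=-3, step=1, limit=-1


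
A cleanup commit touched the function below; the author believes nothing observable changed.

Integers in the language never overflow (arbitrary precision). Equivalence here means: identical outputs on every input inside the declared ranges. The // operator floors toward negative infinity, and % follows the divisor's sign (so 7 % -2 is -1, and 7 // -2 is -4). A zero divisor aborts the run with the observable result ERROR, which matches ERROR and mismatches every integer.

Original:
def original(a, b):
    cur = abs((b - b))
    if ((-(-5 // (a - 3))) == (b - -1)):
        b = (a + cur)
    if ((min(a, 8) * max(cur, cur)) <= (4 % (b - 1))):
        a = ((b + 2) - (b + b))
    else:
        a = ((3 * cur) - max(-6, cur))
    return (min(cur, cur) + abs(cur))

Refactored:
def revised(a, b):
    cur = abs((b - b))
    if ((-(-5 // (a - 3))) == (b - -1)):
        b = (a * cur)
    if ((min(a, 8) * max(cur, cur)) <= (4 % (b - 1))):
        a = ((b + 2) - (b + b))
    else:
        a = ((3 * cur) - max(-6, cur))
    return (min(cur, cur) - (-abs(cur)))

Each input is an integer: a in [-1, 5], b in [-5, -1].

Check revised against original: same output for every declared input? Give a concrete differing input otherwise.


These are not equivalent — on a=1, b=-3 the outputs split (ERROR vs 0).
original: cur := 0 | ((-(-5 // (a - 3))) == (b - -1)): true | b := 1 | divide-by-zero, output ERROR
revised: cur := 0 | ((-(-5 // (a - 3))) == (b - -1)): true | b := 0 | ((min(a, 8) * max(cur, cur)) <= (4 % (b - 1))): true | a := 2 | result 0
verdict: not equivalent; witness: a=1, b=-3


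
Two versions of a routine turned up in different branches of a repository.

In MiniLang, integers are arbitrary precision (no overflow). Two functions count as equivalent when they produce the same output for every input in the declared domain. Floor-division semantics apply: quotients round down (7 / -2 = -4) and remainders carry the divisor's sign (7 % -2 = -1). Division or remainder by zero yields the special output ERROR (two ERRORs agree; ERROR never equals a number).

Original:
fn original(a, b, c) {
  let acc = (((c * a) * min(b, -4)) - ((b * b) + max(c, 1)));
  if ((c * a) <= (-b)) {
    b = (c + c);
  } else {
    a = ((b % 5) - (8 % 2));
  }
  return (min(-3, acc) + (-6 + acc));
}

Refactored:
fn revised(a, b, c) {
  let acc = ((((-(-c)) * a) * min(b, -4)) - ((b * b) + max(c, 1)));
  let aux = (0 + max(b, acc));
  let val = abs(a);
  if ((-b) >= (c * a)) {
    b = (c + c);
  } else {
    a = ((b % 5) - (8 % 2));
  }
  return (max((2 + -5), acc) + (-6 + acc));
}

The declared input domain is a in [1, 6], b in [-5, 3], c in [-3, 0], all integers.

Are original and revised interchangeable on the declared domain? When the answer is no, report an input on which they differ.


There is a counterexample at a=1, b=-5, c=-3: -28 on one side, -20 on the other.
original: acc becomes -11; next ((c * a) <= (-b)) evaluates to true; next b becomes -6; next final value -28
revised: acc becomes -11; next aux becomes -5; next val becomes 1; next ((-b) >= (c * a)) evaluates to true; next b becomes -6; next final value -20
verdict: not equivalent; witness: a=1, b=-5, c=-3


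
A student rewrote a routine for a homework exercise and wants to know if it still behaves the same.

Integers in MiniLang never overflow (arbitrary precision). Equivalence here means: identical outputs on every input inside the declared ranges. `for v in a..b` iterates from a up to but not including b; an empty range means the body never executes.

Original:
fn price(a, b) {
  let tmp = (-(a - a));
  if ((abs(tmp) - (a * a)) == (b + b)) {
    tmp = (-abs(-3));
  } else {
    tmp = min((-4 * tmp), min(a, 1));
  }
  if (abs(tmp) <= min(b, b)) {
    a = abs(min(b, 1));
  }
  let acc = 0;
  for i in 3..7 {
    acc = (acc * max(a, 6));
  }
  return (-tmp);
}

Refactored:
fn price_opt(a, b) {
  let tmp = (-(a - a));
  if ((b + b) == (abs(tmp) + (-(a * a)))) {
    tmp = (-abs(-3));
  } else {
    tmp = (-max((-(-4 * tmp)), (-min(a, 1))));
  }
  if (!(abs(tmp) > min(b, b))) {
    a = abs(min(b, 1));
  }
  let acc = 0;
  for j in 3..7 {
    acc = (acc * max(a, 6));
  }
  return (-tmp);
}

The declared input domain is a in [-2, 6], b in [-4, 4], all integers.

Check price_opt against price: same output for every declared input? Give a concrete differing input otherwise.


Differences: boolean connective usage differs; comparison usage differs; arithmetic usage differs; local variable names differ; min/max/abs usage differs — yet all 81 inputs agree.
verdict: equivalent


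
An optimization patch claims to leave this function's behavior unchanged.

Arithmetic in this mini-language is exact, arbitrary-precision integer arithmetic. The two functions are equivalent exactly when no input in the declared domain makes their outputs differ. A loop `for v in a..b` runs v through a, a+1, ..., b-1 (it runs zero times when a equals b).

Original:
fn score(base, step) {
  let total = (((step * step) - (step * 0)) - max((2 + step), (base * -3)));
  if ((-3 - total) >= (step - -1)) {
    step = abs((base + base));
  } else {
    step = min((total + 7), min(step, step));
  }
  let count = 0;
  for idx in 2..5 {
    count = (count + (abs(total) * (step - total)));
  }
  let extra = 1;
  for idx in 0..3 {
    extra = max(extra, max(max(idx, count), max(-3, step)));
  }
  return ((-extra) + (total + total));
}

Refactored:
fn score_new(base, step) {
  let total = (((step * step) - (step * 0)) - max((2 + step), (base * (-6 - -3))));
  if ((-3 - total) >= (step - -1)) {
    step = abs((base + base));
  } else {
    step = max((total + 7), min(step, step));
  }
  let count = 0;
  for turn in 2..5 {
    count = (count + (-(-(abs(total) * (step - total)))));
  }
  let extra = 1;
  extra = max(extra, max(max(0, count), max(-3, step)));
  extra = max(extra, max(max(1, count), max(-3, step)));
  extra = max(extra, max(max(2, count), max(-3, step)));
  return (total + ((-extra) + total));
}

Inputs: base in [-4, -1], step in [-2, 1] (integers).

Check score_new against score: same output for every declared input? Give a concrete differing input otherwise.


Take base=-1, step=-2.
score: total becomes 1; next ((-3 - total) >= (step - -1)) evaluates to false; next step becomes -2; next count becomes 0; next at idx=2:; next count becomes -3; next at idx=3:; next count becomes -6; next at idx=4:; next count becomes -9; next extra becomes 1; next at idx=0:; next extra becomes 1; next at idx=1:; next extra becomes 1; next at idx=2:; next extra becomes 2; next final value 0
score_new: total becomes 1; next ((-3 - total) >= (step - -1)) evaluates to false; next step becomes 8; next count becomes 0; next at turn=2:; next count becomes 7; next at turn=3:; next count becomes 14; next at turn=4:; next count becomes 21; next extra becomes 1; next extra becomes 21; next extra becomes 21; next extra becomes 21; next final value -19
0 and -19 differ, so these are not the same function on this domain.
verdict: not equivalent; witness: base=-1, step=-2


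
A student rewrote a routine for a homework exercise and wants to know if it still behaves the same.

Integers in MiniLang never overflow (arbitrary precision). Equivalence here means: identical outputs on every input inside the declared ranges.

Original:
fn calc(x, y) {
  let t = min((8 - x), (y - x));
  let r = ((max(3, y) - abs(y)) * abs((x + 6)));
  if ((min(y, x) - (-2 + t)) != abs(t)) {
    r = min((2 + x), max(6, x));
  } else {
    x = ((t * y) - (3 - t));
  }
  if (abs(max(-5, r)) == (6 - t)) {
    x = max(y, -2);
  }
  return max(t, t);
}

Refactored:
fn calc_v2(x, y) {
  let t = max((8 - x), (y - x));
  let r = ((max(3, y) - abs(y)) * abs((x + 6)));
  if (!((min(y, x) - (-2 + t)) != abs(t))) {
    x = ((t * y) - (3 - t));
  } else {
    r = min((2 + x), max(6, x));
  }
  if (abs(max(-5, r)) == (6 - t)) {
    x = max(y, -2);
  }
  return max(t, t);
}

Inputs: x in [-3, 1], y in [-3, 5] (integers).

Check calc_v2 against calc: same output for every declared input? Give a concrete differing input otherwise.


The rewrite breaks on x=-3, y=-3, where the results are 0 and 11.
calc: t = 0; r = 0; ((min(y, x) - (-2 + t)) != abs(t)) -> true; r = -1; (abs(max(-5, r)) == (6 - t)) -> false; return 0
calc_v2: t = 11; r = 0; (!((min(y, x) - (-2 + t)) != abs(t))) -> false; r = -1; (abs(max(-5, r)) == (6 - t)) -> false; return 11
verdict: not equivalent; witness: x=-3, y=-3


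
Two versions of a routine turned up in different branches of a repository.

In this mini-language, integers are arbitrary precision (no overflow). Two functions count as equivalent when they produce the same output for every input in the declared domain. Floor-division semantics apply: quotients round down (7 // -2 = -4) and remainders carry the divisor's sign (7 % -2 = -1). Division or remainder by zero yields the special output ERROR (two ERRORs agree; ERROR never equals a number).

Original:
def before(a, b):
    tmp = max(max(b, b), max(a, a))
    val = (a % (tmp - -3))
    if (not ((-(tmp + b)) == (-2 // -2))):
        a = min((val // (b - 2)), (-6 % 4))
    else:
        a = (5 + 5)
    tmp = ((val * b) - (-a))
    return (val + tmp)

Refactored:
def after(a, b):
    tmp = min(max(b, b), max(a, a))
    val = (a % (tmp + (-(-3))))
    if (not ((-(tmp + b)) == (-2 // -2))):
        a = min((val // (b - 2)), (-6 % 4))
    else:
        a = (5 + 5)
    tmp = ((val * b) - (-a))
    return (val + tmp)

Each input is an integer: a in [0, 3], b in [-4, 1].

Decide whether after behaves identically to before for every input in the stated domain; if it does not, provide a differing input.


Not equivalent: a=0, b=-3 separates them (0 vs ERROR).
before: tmp becomes 0; next val becomes 0; next (not ((-(tmp + b)) == (-2 // -2))) evaluates to true; next a becomes 0; next tmp becomes 0; next final value 0
after: tmp becomes -3; next hits division by zero so the output is ERROR
verdict: not equivalent; witness: a=0, b=-3


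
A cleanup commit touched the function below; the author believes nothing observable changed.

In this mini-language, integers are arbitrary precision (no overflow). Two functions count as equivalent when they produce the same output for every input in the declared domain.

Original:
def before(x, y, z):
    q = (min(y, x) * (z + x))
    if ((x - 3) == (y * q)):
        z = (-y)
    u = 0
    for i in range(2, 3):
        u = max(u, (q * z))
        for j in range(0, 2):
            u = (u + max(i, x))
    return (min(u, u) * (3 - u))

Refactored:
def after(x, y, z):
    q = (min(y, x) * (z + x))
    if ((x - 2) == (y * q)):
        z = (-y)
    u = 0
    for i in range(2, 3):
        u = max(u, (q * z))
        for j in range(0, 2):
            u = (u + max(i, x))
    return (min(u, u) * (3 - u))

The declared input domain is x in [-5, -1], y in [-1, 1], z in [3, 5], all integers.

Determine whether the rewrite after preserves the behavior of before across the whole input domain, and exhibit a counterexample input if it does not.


Evaluate both at x=-3, y=1, z=5.
before: q = -6; ((x - 3) == (y * q)) -> true; z = -1; u = 0; [i=2]; u = 6; [j=0]; u = 8; [j=1]; u = 10; return -70
after: q = -6; ((x - 2) == (y * q)) -> false; u = 0; [i=2]; u = 0; [j=0]; u = 2; [j=1]; u = 4; return -4
-70 vs -4 — the two versions disagree here.
verdict: not equivalent; witness: x=-3, y=1, z=5


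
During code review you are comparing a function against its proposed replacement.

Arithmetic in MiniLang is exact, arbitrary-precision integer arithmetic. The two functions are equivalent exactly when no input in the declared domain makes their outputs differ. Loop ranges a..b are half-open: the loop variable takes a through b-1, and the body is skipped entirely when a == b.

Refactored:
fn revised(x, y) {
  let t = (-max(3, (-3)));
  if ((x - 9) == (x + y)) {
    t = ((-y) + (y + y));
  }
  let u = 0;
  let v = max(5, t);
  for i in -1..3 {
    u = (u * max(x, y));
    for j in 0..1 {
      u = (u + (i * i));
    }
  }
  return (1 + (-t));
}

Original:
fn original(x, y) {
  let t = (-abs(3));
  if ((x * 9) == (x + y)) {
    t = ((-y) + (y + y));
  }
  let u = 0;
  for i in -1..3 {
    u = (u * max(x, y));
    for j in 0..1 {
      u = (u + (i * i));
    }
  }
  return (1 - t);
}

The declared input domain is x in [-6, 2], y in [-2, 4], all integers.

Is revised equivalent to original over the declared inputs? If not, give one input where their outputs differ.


The rewrite breaks on x=0, y=0, where the results are 1 and 4.
original: t = -3; ((x * 9) == (x + y)) -> true; t = 0; u = 0; [i=-1]; u = 0; [j=0]; u = 1; [i=0]; u = 0; [j=0]; u = 0; [i=1]; u = 0; [j=0]; u = 1; [i=2]; u = 0; [j=0]; u = 4; return 1
revised: t = -3; ((x - 9) == (x + y)) -> false; u = 0; v = 5; [i=-1]; u = 0; [j=0]; u = 1; [i=0]; u = 0; [j=0]; u = 0; [i=1]; u = 0; [j=0]; u = 1; [i=2]; u = 0; [j=0]; u = 4; return 4
verdict: not equivalent; witness: x=0, y=0


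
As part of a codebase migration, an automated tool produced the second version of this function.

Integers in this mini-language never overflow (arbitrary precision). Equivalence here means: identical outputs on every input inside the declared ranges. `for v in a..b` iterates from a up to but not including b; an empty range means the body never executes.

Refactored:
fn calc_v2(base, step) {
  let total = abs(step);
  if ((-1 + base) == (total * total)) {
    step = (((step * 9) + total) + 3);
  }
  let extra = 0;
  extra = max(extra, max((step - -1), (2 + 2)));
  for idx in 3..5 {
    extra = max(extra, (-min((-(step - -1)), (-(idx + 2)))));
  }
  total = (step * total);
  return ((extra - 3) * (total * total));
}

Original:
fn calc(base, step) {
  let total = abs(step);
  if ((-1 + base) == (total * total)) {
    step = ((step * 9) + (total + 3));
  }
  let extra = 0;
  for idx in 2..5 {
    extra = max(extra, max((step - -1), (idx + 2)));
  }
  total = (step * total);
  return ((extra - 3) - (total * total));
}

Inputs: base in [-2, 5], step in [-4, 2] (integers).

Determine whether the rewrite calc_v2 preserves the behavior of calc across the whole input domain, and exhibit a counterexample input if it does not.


There is a counterexample at base=-2, step=-4: -253 on one side, 768 on the other.
calc: total=4, then ((-1 + base) == (total * total)) is false, then extra=0, then (idx=2), then extra=4, then (idx=3), then extra=5, then (idx=4), then extra=6, then total=-16, then returns -253
calc_v2: total=4, then ((-1 + base) == (total * total)) is false, then extra=0, then extra=4, then (idx=3), then extra=5, then (idx=4), then extra=6, then total=-16, then returns 768
verdict: not equivalent; witness: base=-2, step=-4


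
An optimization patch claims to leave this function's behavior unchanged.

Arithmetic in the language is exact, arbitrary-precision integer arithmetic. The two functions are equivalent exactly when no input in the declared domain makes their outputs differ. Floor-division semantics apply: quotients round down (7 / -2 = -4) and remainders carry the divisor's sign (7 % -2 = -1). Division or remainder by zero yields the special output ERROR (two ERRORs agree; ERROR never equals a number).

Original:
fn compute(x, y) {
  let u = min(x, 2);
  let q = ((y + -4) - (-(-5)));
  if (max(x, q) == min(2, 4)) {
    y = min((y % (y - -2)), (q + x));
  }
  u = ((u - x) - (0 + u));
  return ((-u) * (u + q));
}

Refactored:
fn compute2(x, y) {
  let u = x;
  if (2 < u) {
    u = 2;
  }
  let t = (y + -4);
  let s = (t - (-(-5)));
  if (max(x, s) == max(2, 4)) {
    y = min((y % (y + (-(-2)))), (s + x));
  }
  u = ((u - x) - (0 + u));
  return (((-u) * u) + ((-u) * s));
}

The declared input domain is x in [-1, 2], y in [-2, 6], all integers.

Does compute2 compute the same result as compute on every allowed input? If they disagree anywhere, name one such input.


These are not equivalent — on x=2, y=-2 the outputs split (ERROR vs -26).
compute: u=2, then q=-11, then (max(x, q) == min(2, 4)) is true, then a zero divisor aborts: ERROR
compute2: u=2, then (2 < u) is false, then t=-6, then s=-11, then (max(x, s) == max(2, 4)) is false, then u=-2, then returns -26
verdict: not equivalent; witness: x=2, y=-2


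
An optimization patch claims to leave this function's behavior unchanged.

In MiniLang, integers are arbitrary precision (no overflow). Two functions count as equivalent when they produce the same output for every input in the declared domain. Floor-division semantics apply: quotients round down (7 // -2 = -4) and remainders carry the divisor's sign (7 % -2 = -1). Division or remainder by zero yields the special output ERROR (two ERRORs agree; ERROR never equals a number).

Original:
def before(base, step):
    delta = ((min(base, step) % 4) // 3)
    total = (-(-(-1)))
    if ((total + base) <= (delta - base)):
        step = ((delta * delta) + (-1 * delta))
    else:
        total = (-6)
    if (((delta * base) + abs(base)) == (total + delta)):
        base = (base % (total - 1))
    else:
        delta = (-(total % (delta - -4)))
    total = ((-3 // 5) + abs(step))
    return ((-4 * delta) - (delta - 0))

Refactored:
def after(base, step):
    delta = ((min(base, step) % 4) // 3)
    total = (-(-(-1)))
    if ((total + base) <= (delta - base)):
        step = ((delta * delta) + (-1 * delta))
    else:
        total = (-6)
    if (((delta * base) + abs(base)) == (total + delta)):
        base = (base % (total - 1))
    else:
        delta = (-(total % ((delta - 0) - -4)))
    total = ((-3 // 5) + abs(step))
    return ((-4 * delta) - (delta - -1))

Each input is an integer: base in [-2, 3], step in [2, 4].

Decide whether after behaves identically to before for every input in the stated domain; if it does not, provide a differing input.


Not equivalent: base=-2, step=2 separates them (15 vs 14).
before: delta becomes 0; next total becomes -1; next ((total + base) <= (delta - base)) evaluates to true; next step becomes 0; next (((delta * base) + abs(base)) == (total + delta)) evaluates to false; next delta becomes -3; next total becomes -1; next final value 15
after: delta becomes 0; next total becomes -1; next ((total + base) <= (delta - base)) evaluates to true; next step becomes 0; next (((delta * base) + abs(base)) == (total + delta)) evaluates to false; next delta becomes -3; next total becomes -1; next final value 14
verdict: not equivalent; witness: base=-2, step=2


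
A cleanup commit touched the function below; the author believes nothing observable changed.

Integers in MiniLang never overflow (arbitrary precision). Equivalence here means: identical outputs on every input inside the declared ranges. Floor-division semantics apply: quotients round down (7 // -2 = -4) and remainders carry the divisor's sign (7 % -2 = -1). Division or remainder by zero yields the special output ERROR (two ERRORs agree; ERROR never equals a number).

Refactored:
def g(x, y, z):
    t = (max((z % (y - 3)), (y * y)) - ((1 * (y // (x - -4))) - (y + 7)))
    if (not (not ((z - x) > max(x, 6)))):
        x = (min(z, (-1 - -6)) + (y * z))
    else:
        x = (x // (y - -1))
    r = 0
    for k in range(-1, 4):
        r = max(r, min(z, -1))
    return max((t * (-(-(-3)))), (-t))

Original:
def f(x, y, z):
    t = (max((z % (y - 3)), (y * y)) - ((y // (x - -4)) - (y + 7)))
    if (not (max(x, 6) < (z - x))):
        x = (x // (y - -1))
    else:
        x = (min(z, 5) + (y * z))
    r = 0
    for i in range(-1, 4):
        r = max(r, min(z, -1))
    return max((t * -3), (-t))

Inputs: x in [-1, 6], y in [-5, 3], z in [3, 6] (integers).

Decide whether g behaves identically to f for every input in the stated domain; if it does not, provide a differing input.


This is a faithful refactor — comparison usage differs, boolean connective usage differs, arithmetic usage differs, local variable names differ, constant usage differs, but the computed results match everywhere.
As a probe, take x=3, y=-2, z=3: f runs t becomes 10; next (not (max(x, 6) < (z - x))) evaluates to true; next x becomes -3; next r becomes 0; next at i=-1:; next r becomes 0; next at i=0:; next r becomes 0; next at i=1:; next r becomes 0; next at i=2:; next r becomes 0; next at i=3:; next r becomes 0; next final value -10; g runs t becomes 10; next (not (not ((z - x) > max(x, 6)))) evaluates to false; next x becomes -3; next r becomes 0; next at k=-1:; next r becomes 0; next at k=0:; next r becomes 0; next at k=1:; next r becomes 0; next at k=2:; next r becomes 0; next at k=3:; next r becomes 0; next final value -10; both end at -10.
Every one of the 288 inputs gives matching results.
verdict: equivalent


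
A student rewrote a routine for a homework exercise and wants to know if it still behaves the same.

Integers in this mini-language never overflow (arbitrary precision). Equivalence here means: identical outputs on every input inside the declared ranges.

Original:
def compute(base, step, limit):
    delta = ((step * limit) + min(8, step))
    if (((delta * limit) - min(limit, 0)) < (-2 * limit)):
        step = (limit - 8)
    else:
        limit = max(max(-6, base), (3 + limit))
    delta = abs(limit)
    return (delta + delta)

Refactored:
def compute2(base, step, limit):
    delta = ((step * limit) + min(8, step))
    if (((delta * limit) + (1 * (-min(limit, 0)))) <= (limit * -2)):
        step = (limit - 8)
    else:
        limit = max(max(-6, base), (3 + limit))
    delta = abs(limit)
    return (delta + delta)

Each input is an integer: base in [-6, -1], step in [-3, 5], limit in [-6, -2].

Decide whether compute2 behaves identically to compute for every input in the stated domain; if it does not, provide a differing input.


Try base=-6, step=1, limit=-2.
compute: delta becomes -1; next (((delta * limit) - min(limit, 0)) < (-2 * limit)) evaluates to false; next limit becomes 1; next delta becomes 1; next final value 2
compute2: delta becomes -1; next (((delta * limit) + (1 * (-min(limit, 0)))) <= (limit * -2)) evaluates to true; next step becomes -10; next delta becomes 2; next final value 4
2 != 4, so the rewrite changes behavior.
verdict: not equivalent; witness: base=-6, step=1, limit=-2


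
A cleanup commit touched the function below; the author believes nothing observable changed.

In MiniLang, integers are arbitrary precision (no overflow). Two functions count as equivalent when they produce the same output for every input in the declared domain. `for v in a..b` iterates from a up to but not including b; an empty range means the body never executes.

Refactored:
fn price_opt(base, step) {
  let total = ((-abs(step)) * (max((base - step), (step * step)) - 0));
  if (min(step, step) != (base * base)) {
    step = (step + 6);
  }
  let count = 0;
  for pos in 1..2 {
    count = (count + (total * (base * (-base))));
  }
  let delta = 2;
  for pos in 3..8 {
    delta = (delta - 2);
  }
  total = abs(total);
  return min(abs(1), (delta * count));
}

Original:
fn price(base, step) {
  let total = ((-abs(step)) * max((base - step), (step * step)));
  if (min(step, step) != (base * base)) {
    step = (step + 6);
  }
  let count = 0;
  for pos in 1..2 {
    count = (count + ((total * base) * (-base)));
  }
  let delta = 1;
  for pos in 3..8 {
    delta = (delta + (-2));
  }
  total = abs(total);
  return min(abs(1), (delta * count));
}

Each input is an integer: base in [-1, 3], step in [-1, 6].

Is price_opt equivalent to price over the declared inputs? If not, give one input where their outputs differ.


Not equivalent: base=-1, step=-1 separates them (-9 vs -8).
price: total = -1; (min(step, step) != (base * base)) -> true; step = 5; count = 0; [pos=1]; count = 1; delta = 1; [pos=3]; delta = -1; [pos=4]; delta = -3; [pos=5]; delta = -5; [pos=6]; delta = -7; [pos=7]; delta = -9; total = 1; return -9
price_opt: total = -1; (min(step, step) != (base * base)) -> true; step = 5; count = 0; [pos=1]; count = 1; delta = 2; [pos=3]; delta = 0; [pos=4]; delta = -2; [pos=5]; delta = -4; [pos=6]; delta = -6; [pos=7]; delta = -8; total = 1; return -8
verdict: not equivalent; witness: base=-1, step=-1


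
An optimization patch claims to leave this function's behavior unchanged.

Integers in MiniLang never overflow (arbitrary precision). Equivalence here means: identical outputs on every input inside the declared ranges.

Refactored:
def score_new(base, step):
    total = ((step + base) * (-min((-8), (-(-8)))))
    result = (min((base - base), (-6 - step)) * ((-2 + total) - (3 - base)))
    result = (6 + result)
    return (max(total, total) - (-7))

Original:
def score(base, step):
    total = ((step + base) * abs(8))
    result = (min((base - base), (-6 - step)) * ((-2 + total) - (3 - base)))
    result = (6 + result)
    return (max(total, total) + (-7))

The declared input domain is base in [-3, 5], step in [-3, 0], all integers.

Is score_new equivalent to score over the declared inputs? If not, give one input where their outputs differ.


These are not equivalent — on base=-3, step=-3 the outputs split (-55 vs -41).
score: total=-48, then result=168, then result=174, then returns -55
score_new: total=-48, then result=168, then result=174, then returns -41
verdict: not equivalent; witness: base=-3, step=-3


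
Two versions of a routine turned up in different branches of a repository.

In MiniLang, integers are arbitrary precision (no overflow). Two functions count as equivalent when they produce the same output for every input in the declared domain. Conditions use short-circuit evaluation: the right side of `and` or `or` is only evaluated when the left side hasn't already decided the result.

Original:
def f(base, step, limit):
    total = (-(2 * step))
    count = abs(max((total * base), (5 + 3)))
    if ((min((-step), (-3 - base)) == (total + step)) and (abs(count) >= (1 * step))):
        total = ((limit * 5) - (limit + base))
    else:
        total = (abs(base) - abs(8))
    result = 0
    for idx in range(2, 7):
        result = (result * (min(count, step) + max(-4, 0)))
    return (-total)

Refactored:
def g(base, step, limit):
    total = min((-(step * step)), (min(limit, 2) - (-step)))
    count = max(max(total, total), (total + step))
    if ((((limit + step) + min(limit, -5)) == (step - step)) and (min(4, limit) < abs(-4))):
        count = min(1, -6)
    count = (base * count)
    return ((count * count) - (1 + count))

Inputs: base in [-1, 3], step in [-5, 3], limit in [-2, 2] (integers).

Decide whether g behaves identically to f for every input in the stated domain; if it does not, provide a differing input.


The rewrite breaks on base=-1, step=-5, limit=-2, where the results are 7 and 599.
f: total = 10; count = 8; ((min((-step), (-3 - base)) == (total + step)) and (abs(count) >= (1 * step))) -> false; total = -7; result = 0; [idx=2]; result = 0; [idx=3]; result = 0; [idx=4]; result = 0; [idx=5]; result = 0; [idx=6]; result = 0; return 7
g: total = -25; count = -25; ((((limit + step) + min(limit, -5)) == (step - step)) and (min(4, limit) < abs(-4))) -> false; count = 25; return 599
verdict: not equivalent; witness: base=-1, step=-5, limit=-2


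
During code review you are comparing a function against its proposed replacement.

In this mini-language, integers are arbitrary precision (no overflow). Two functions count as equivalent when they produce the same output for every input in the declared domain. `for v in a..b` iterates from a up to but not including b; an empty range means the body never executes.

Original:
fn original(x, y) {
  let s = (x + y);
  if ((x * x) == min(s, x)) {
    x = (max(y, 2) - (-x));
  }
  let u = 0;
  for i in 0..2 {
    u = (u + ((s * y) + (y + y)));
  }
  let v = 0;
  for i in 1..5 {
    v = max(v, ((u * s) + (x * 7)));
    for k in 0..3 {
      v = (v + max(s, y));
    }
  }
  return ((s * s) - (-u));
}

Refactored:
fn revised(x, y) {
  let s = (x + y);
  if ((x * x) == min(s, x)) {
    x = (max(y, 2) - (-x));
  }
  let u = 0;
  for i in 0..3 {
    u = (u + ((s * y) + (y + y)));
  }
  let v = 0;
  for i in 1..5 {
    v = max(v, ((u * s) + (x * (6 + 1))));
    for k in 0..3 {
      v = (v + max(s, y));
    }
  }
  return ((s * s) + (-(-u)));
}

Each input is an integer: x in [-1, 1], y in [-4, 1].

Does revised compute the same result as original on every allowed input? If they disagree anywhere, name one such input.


Not equivalent: x=-1, y=-4 separates them (49 vs 61).
original: s := -5 | ((x * x) == min(s, x)): false | u := 0 | iter i=0: | u := 12 | iter i=1: | u := 24 | v := 0 | iter i=1: | v := 0 | iter k=0: | v := -4 | iter k=1: | v := -8 | iter k=2: | v := -12 | iter i=2: | v := -12 | iter k=0: | v := -16 | iter k=1: | v := -20 | iter k=2: | v := -24 | iter i=3: | v := -24 | iter k=0: | v := -28 | iter k=1: | v := -32 | iter k=2: | v := -36 | iter i=4: | v := -36 | iter k=0: | v := -40 | iter k=1: | v := -44 | iter k=2: | v := -48 | result 49
revised: s := -5 | ((x * x) == min(s, x)): false | u := 0 | iter i=0: | u := 12 | iter i=1: | u := 24 | iter i=2: | u := 36 | v := 0 | iter i=1: | v := 0 | iter k=0: | v := -4 | iter k=1: | v := -8 | iter k=2: | v := -12 | iter i=2: | v := -12 | iter k=0: | v := -16 | iter k=1: | v := -20 | iter k=2: | v := -24 | iter i=3: | v := -24 | iter k=0: | v := -28 | iter k=1: | v := -32 | iter k=2: | v := -36 | iter i=4: | v := -36 | iter k=0: | v := -40 | iter k=1: | v := -44 | iter k=2: | v := -48 | result 61
verdict: not equivalent; witness: x=-1, y=-4


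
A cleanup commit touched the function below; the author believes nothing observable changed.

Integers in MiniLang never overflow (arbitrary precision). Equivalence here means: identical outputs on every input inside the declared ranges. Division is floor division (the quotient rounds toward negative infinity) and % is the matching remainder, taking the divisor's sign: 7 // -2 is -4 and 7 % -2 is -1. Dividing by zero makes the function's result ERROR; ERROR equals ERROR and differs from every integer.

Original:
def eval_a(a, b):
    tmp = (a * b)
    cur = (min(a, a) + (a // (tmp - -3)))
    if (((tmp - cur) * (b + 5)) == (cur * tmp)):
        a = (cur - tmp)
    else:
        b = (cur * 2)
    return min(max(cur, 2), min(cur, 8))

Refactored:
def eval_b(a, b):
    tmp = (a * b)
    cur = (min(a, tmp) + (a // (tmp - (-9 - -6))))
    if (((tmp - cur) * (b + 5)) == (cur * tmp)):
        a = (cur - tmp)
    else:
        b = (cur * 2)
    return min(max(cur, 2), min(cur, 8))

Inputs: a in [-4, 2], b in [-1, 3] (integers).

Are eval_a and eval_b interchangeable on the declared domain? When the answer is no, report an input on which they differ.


Run the pair on a=-4, b=2.
eval_a: tmp = -8; cur = -4; (((tmp - cur) * (b + 5)) == (cur * tmp)) -> false; b = -8; return -4
eval_b: tmp = -8; cur = -8; (((tmp - cur) * (b + 5)) == (cur * tmp)) -> false; b = -16; return -8
-4 against -8: the behavior changed.
verdict: not equivalent; witness: a=-4, b=2


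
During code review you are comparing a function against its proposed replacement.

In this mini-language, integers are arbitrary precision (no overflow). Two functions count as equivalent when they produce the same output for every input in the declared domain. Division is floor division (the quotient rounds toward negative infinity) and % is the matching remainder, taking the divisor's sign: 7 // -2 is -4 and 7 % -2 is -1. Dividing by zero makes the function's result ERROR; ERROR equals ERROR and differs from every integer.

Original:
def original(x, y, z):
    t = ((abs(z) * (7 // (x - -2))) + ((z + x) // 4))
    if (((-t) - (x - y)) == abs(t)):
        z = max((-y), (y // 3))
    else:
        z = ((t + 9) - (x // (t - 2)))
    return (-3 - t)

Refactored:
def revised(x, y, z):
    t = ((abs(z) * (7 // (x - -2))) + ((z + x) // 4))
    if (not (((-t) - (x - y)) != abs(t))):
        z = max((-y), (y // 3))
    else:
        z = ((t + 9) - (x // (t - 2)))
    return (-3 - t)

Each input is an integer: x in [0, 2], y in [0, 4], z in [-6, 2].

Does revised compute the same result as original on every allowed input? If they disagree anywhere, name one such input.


Comparing the listings, the differences include: comparison usage differs; boolean connective usage differs.
As a probe, take x=2, y=3, z=-2: original runs t=2, then (((-t) - (x - y)) == abs(t)) is false, then a zero divisor aborts: ERROR; revised runs t=2, then (not (((-t) - (x - y)) != abs(t))) is false, then a zero divisor aborts: ERROR; both end at ERROR.
Sweeping the whole domain (135 inputs) finds no disagreement.
verdict: equivalent


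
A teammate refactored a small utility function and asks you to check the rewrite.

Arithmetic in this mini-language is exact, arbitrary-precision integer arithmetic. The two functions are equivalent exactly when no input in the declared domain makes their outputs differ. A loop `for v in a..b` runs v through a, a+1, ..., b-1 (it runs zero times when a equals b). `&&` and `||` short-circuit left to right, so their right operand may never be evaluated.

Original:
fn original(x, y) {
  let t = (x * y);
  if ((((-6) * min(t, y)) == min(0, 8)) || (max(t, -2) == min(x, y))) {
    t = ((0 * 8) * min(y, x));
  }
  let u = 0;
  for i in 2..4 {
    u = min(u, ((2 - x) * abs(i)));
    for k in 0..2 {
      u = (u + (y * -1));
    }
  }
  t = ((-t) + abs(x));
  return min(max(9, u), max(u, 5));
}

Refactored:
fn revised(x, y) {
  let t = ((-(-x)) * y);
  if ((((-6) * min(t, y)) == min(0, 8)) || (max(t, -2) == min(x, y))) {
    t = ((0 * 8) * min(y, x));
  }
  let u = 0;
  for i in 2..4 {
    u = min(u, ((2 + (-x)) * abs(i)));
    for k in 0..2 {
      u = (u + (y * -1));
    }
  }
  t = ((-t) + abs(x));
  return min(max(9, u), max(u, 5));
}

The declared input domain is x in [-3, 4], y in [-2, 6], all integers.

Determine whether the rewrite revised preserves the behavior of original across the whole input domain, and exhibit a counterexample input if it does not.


This is a faithful refactor — arithmetic usage differs, but the computed results match everywhere.
Tracing x=3, y=1: original: t becomes 3; next ((((-6) * min(t, y)) == min(0, 8)) || (max(t, -2) == min(x, y))) evaluates to false; next u becomes 0; next at i=2:; next u becomes -2; next at k=0:; next u becomes -3; next at k=1:; next u becomes -4; next at i=3:; next u becomes -4; next at k=0:; next u becomes -5; next at k=1:; next u becomes -6; next t becomes 0; next final value 5 | revised: t becomes 3; next ((((-6) * min(t, y)) == min(0, 8)) || (max(t, -2) == min(x, y))) evaluates to false; next u becomes 0; next at i=2:; next u becomes -2; next at k=0:; next u becomes -3; next at k=1:; next u becomes -4; next at i=3:; next u becomes -4; next at k=0:; next u becomes -5; next at k=1:; next u becomes -6; next t becomes 0; next final value 5 — matching result 5.
Sweeping the whole domain (72 inputs) finds no disagreement.
verdict: equivalent


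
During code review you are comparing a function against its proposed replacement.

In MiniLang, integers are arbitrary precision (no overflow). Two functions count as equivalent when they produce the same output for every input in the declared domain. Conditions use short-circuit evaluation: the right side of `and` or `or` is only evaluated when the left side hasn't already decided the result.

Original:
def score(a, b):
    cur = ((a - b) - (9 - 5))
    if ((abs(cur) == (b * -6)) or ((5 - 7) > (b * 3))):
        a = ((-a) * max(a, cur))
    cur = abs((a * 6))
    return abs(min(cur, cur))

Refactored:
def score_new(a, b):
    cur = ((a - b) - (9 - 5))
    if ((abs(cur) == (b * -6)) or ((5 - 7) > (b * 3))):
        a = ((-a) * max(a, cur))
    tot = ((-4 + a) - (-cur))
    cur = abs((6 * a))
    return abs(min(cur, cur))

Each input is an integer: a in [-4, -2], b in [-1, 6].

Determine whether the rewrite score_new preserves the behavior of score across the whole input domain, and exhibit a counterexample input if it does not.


The two versions differ — the changes include arithmetic usage differs, local variable names differ, statement counts differ, constant usage differs.
Tracing a=-4, b=5: score: cur=-13, then ((abs(cur) == (b * -6)) or ((5 - 7) > (b * 3))) is false, then cur=24, then returns 24 | score_new: cur=-13, then ((abs(cur) == (b * -6)) or ((5 - 7) > (b * 3))) is false, then tot=-21, then cur=24, then returns 24 — matching result 24.
Checked all 24 inputs in the declared domain: the outputs agree on every one.
verdict: equivalent
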